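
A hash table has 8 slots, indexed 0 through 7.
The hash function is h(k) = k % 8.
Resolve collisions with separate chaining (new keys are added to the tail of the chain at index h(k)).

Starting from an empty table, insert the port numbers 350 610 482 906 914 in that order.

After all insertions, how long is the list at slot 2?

4

350 -> bucket 6
610 -> bucket 2
482 -> bucket 2 (collision)
906 -> bucket 2 (collision)
914 -> bucket 2 (collision)
Final buckets:
0: .
1: .
2: 610 -> 482 -> 906 -> 914
3: .
4: .
5: .
6: 350
7: .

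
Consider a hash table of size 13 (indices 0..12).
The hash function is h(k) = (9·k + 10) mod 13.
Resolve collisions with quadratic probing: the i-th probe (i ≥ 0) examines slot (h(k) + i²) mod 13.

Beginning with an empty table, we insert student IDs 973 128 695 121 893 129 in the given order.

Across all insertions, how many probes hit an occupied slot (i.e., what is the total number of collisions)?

973: h=5 => slot 5
128: h=5, probe 5,6 => slot 6
695: h=12 => slot 12
121: h=7 => slot 7
893: h=0 => slot 0
129: h=1 => slot 1
Table: [893, 129, —, —, —, 973, 128, 121, —, —, —, —, 695]

1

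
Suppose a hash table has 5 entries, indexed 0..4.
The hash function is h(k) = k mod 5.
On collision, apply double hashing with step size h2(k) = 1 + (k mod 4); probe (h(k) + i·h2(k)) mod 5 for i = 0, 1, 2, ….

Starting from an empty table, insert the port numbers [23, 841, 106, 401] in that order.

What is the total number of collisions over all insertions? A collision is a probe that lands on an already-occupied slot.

23: h=3 → slot 3
841: h=1 → slot 1
106: h=1, h2=3, probe 1,4 → slot 4
401: h=1, h2=2, probe 1,3,0 → slot 0
Table: [401, 841, ∅, 23, 106]

3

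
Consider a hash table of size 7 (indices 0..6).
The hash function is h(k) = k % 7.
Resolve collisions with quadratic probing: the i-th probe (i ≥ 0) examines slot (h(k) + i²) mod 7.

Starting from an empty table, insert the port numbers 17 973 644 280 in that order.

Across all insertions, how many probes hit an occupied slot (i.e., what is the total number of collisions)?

17 hashes to 3; slot 3 is free → place at 3.
973 hashes to 0; slot 0 is free → place at 0.
644 hashes to 0; 0 taken → place at 1.
280 hashes to 0; 0,1 taken → place at 4.
Table: [973, 644, _, 17, 280, _, _]

3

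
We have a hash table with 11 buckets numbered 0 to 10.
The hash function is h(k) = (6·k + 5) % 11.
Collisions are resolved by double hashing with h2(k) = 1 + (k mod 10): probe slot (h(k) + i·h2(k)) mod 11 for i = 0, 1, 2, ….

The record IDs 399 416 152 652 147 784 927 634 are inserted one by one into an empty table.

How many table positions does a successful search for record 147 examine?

4

399 hashes to 1; slot 1 is free → place at 1.
416 hashes to 4; slot 4 is free → place at 4.
152 hashes to 4, h2=3; 4 taken → place at 7.
652 hashes to 1, h2=3; 1,4,7 taken → place at 10.
147 hashes to 7, h2=8; 7,4,1 taken → place at 9.
784 hashes to 1, h2=5; 1 taken → place at 6.
927 hashes to 1, h2=8; 1,9,6 taken → place at 3.
634 hashes to 3, h2=5; 3 taken → place at 8.
Table: [_, 399, _, 927, 416, _, 784, 152, 634, 147, 652]
Lookup 147: h=7, h2=8, probe 7,4,1,9 → found at 9.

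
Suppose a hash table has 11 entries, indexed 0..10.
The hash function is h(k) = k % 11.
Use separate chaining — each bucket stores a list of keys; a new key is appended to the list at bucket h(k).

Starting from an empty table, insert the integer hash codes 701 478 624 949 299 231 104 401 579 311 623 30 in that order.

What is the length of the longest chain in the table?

3

701 → bucket 8
478 → bucket 5
624 → bucket 8 (collision)
949 → bucket 3
299 → bucket 2
231 → bucket 0
104 → bucket 5 (collision)
401 → bucket 5 (collision)
579 → bucket 7
311 → bucket 3 (collision)
623 → bucket 7 (collision)
30 → bucket 8 (collision)
Final buckets:
0: 231
1: -
2: 299
3: 949 -> 311
4: -
5: 478 -> 104 -> 401
6: -
7: 579 -> 623
8: 701 -> 624 -> 30
9: -
10: -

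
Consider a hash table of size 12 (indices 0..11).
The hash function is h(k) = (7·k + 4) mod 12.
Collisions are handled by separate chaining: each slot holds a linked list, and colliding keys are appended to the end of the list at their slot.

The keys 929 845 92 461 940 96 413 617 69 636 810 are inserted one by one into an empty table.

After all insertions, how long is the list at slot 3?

Insert 929: h=3, bucket 3 empty → new chain.
Insert 845: h=3, bucket 3 nonempty → append to chain.
Insert 92: h=0, bucket 0 empty → new chain.
Insert 461: h=3, bucket 3 nonempty → append to chain.
Insert 940: h=8, bucket 8 empty → new chain.
Insert 96: h=4, bucket 4 empty → new chain.
Insert 413: h=3, bucket 3 nonempty → append to chain.
Insert 617: h=3, bucket 3 nonempty → append to chain.
Insert 69: h=7, bucket 7 empty → new chain.
Insert 636: h=4, bucket 4 nonempty → append to chain.
Insert 810: h=10, bucket 10 empty → new chain.
Final buckets:
0: 92
1: .
2: .
3: 929 -> 845 -> 461 -> 413 -> 617
4: 96 -> 636
5: .
6: .
7: 69
8: 940
9: .
10: 810
11: .

5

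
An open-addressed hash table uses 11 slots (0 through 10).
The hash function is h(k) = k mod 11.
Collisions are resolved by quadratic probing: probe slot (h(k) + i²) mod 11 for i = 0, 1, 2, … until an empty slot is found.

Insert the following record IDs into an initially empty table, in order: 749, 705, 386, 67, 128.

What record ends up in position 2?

749: h=1 => slot 1
705: h=1, probe 1,2 => slot 2
386: h=1, probe 1,2,5 => slot 5
67: h=1, probe 1,2,5,10 => slot 10
128: h=7 => slot 7
Table: [., 749, 705, ., ., 386, ., 128, ., ., 67]

705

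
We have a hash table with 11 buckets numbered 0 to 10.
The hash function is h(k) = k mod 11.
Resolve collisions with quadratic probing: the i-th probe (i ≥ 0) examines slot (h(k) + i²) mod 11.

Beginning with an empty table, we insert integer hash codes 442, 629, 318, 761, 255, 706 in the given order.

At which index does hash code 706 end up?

7

Insert 442: h=2, slot 2 empty → index 2.
Insert 629: h=2, slot 2 occupied → index 3.
Insert 318: h=10, slot 10 empty → index 10.
Insert 761: h=2, slots 2,3 occupied → index 6.
Insert 255: h=2, slots 2,3,6 occupied → index 0.
Insert 706: h=2, slots 2,3,6,0 occupied → index 7.
Table: [255, ., 442, 629, ., ., 761, 706, ., ., 318]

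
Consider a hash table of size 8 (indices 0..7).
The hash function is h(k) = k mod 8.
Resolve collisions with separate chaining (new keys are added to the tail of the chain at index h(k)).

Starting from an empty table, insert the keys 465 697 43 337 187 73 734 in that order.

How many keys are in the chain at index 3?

Insert 465: h=1, bucket 1 empty -> new chain.
Insert 697: h=1, bucket 1 nonempty -> append to chain.
Insert 43: h=3, bucket 3 empty -> new chain.
Insert 337: h=1, bucket 1 nonempty -> append to chain.
Insert 187: h=3, bucket 3 nonempty -> append to chain.
Insert 73: h=1, bucket 1 nonempty -> append to chain.
Insert 734: h=6, bucket 6 empty -> new chain.
Final buckets:
0: ∅
1: 465 -> 697 -> 337 -> 73
2: ∅
3: 43 -> 187
4: ∅
5: ∅
6: 734
7: ∅

2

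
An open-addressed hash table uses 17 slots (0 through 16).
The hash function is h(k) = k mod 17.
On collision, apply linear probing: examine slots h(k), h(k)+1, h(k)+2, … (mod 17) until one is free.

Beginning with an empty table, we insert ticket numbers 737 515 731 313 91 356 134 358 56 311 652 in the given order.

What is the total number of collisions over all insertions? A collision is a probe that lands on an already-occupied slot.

737 hashes to 6; slot 6 is free → place at 6.
515 hashes to 5; slot 5 is free → place at 5.
731 hashes to 0; slot 0 is free → place at 0.
313 hashes to 7; slot 7 is free → place at 7.
91 hashes to 6; 6,7 taken → place at 8.
356 hashes to 16; slot 16 is free → place at 16.
134 hashes to 15; slot 15 is free → place at 15.
358 hashes to 1; slot 1 is free → place at 1.
56 hashes to 5; 5,6,7,8 taken → place at 9.
311 hashes to 5; 5,6,7,8,9 taken → place at 10.
652 hashes to 6; 6,7,8,9,10 taken → place at 11.
Table: [731, 358, —, —, —, 515, 737, 313, 91, 56, 311, 652, —, —, —, 134, 356]

16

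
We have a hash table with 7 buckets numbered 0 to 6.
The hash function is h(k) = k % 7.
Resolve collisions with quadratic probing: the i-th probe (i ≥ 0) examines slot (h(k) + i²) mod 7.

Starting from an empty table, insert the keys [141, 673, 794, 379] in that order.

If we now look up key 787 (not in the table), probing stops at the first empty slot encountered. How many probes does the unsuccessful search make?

2

Insert 141: h=1, slot 1 empty -> index 1.
Insert 673: h=1, slot 1 occupied -> index 2.
Insert 794: h=3, slot 3 empty -> index 3.
Insert 379: h=1, slots 1,2 occupied -> index 5.
Table: [∅, 141, 673, 794, ∅, 379, ∅]
Lookup 787: h=3, probe 3,4 → slot 4 empty, not found.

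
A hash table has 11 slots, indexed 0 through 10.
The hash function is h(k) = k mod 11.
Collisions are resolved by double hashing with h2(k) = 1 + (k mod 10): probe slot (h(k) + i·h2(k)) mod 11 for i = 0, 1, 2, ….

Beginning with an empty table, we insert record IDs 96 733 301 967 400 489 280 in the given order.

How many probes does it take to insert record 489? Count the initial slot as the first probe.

96 hashes to 8; slot 8 is free → place at 8.
733 hashes to 7; slot 7 is free → place at 7.
301 hashes to 4; slot 4 is free → place at 4.
967 hashes to 10; slot 10 is free → place at 10.
400 hashes to 4, h2=1; 4 taken → place at 5.
489 hashes to 5, h2=10; 5,4 taken → place at 3.
280 hashes to 5, h2=1; 5 taken → place at 6.
Table: [_, _, _, 489, 301, 400, 280, 733, 96, _, 967]

3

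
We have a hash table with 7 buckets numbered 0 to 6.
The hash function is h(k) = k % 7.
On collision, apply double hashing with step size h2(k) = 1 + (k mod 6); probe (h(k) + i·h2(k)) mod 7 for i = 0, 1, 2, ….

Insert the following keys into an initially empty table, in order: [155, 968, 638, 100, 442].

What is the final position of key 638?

4

Insert 155: h=1, slot 1 empty => index 1.
Insert 968: h=2, slot 2 empty => index 2.
Insert 638: h=1, h2=3, slot 1 occupied => index 4.
Insert 100: h=2, h2=5, slot 2 occupied => index 0.
Insert 442: h=1, h2=5, slot 1 occupied => index 6.
Table: [100, 155, 968, -, 638, -, 442]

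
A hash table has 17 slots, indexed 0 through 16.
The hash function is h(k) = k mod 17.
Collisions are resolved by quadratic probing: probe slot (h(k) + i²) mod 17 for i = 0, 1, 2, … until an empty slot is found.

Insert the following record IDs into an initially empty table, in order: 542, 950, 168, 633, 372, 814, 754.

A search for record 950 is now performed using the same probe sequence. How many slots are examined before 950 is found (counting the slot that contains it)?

2

542: h=15 -> slot 15
950: h=15, probe 15,16 -> slot 16
168: h=15, probe 15,16,2 -> slot 2
633: h=4 -> slot 4
372: h=15, probe 15,16,2,7 -> slot 7
814: h=15, probe 15,16,2,7,14 -> slot 14
754: h=6 -> slot 6
Table: [-, -, 168, -, 633, -, 754, 372, -, -, -, -, -, -, 814, 542, 950]
Lookup 950: h=15, probe 15,16 → found at 16.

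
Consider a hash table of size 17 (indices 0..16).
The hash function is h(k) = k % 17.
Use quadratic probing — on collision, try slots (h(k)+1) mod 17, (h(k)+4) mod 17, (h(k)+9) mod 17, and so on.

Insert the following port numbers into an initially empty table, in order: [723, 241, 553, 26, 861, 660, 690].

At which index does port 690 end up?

723: h=9 -> slot 9
241: h=3 -> slot 3
553: h=9, probe 9,10 -> slot 10
26: h=9, probe 9,10,13 -> slot 13
861: h=11 -> slot 11
660: h=14 -> slot 14
690: h=10, probe 10,11,14,2 -> slot 2
Table: [_, _, 690, 241, _, _, _, _, _, 723, 553, 861, _, 26, 660, _, _]

2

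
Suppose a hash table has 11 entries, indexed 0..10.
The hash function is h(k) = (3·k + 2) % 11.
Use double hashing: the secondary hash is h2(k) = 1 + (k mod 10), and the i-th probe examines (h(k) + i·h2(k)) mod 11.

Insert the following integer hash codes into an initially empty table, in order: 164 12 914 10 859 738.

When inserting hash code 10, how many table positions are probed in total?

2

164 hashes to 10; slot 10 is free => place at 10.
12 hashes to 5; slot 5 is free => place at 5.
914 hashes to 5, h2=5; 5,10 taken => place at 4.
10 hashes to 10, h2=1; 10 taken => place at 0.
859 hashes to 5, h2=10; 5,4 taken => place at 3.
738 hashes to 5, h2=9; 5,3 taken => place at 1.
Table: [10, 738, _, 859, 914, 12, _, _, _, _, 164]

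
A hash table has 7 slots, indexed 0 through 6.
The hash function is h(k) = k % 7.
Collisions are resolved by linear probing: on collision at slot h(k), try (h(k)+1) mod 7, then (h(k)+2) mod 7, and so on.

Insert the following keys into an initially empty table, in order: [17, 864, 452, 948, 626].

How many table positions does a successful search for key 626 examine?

Insert 17: h=3, slot 3 empty -> index 3.
Insert 864: h=3, slot 3 occupied -> index 4.
Insert 452: h=4, slot 4 occupied -> index 5.
Insert 948: h=3, slots 3,4,5 occupied -> index 6.
Insert 626: h=3, slots 3,4,5,6 occupied -> index 0.
Table: [626, -, -, 17, 864, 452, 948]
Lookup 626: h=3, probe 3,4,5,6,0 → found at 0.

5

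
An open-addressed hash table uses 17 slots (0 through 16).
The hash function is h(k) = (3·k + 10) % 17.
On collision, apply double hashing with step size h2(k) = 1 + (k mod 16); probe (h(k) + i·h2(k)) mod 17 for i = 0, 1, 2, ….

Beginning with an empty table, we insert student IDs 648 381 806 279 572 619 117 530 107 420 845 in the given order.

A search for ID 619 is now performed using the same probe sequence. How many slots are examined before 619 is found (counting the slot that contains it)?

648: h=16 -> slot 16
381: h=14 -> slot 14
806: h=14, h2=7, probe 14,4 -> slot 4
279: h=14, h2=8, probe 14,5 -> slot 5
572: h=9 -> slot 9
619: h=14, h2=12, probe 14,9,4,16,11 -> slot 11
117: h=4, h2=6, probe 4,10 -> slot 10
530: h=2 -> slot 2
107: h=8 -> slot 8
420: h=12 -> slot 12
845: h=12, h2=14, probe 12,9,6 -> slot 6
Table: [., ., 530, ., 806, 279, 845, ., 107, 572, 117, 619, 420, ., 381, ., 648]
Lookup 619: h=14, h2=12, probe 14,9,4,16,11 → found at 11.

5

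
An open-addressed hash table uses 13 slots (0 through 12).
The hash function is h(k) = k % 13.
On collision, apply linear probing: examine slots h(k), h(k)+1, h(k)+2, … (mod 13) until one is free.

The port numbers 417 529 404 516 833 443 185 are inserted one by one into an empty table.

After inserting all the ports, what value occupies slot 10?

Insert 417: h=1, slot 1 empty → index 1.
Insert 529: h=9, slot 9 empty → index 9.
Insert 404: h=1, slot 1 occupied → index 2.
Insert 516: h=9, slot 9 occupied → index 10.
Insert 833: h=1, slots 1,2 occupied → index 3.
Insert 443: h=1, slots 1,2,3 occupied → index 4.
Insert 185: h=3, slots 3,4 occupied → index 5.
Table: [_, 417, 404, 833, 443, 185, _, _, _, 529, 516, _, _]

516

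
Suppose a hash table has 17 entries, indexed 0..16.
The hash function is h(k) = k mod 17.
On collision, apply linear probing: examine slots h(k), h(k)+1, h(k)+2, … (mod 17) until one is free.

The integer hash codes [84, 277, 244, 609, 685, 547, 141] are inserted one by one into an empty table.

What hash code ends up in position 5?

Insert 84: h=16, slot 16 empty → index 16.
Insert 277: h=5, slot 5 empty → index 5.
Insert 244: h=6, slot 6 empty → index 6.
Insert 609: h=14, slot 14 empty → index 14.
Insert 685: h=5, slots 5,6 occupied → index 7.
Insert 547: h=3, slot 3 empty → index 3.
Insert 141: h=5, slots 5,6,7 occupied → index 8.
Table: [-, -, -, 547, -, 277, 244, 685, 141, -, -, -, -, -, 609, -, 84]

277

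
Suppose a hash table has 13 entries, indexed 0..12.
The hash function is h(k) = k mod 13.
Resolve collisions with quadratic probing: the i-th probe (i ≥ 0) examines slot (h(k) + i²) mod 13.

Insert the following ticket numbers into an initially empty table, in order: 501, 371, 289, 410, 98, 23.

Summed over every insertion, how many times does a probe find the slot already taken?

9

501: h=7 -> slot 7
371: h=7, probe 7,8 -> slot 8
289: h=3 -> slot 3
410: h=7, probe 7,8,11 -> slot 11
98: h=7, probe 7,8,11,3,10 -> slot 10
23: h=10, probe 10,11,1 -> slot 1
Table: [—, 23, —, 289, —, —, —, 501, 371, —, 98, 410, —]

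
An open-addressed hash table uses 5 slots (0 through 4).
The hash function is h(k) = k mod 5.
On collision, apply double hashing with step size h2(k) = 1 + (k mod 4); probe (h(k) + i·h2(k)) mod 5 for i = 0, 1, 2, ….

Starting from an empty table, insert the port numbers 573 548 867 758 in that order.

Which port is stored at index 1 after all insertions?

Insert 573: h=3, slot 3 empty -> index 3.
Insert 548: h=3, h2=1, slot 3 occupied -> index 4.
Insert 867: h=2, slot 2 empty -> index 2.
Insert 758: h=3, h2=3, slot 3 occupied -> index 1.
Table: [_, 758, 867, 573, 548]

758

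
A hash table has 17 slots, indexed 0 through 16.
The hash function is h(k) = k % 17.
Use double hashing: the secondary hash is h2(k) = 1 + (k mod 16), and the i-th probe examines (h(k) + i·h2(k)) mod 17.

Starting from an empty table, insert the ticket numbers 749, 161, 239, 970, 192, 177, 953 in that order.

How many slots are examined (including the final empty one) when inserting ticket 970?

749 hashes to 1; slot 1 is free → place at 1.
161 hashes to 8; slot 8 is free → place at 8.
239 hashes to 1, h2=16; 1 taken → place at 0.
970 hashes to 1, h2=11; 1 taken → place at 12.
192 hashes to 5; slot 5 is free → place at 5.
177 hashes to 7; slot 7 is free → place at 7.
953 hashes to 1, h2=10; 1 taken → place at 11.
Table: [239, 749, ∅, ∅, ∅, 192, ∅, 177, 161, ∅, ∅, 953, 970, ∅, ∅, ∅, ∅]

2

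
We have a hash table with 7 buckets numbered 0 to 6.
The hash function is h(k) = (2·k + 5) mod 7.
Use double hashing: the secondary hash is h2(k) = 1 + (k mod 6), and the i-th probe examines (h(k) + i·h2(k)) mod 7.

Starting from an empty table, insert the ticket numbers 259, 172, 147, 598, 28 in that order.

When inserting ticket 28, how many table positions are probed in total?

2

Insert 259: h=5, slot 5 empty → index 5.
Insert 172: h=6, slot 6 empty → index 6.
Insert 147: h=5, h2=4, slot 5 occupied → index 2.
Insert 598: h=4, slot 4 empty → index 4.
Insert 28: h=5, h2=5, slot 5 occupied → index 3.
Table: [∅, ∅, 147, 28, 598, 259, 172]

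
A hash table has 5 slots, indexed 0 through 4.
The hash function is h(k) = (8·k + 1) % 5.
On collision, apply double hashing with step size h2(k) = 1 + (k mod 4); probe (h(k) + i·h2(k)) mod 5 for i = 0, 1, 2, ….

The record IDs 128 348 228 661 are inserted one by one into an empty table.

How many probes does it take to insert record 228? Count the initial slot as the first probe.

128: h=0 => slot 0
348: h=0, h2=1, probe 0,1 => slot 1
228: h=0, h2=1, probe 0,1,2 => slot 2
661: h=4 => slot 4
Table: [128, 348, 228, -, 661]

3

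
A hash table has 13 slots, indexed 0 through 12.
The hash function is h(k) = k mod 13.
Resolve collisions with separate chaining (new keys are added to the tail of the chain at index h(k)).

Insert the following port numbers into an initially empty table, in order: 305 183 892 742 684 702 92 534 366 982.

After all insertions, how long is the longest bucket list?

305 → bucket 6
183 → bucket 1
892 → bucket 8
742 → bucket 1 (collision)
684 → bucket 8 (collision)
702 → bucket 0
92 → bucket 1 (collision)
534 → bucket 1 (collision)
366 → bucket 2
982 → bucket 7
Final buckets:
0: 702
1: 183 -> 742 -> 92 -> 534
2: 366
3: .
4: .
5: .
6: 305
7: 982
8: 892 -> 684
9: .
10: .
11: .
12: .

4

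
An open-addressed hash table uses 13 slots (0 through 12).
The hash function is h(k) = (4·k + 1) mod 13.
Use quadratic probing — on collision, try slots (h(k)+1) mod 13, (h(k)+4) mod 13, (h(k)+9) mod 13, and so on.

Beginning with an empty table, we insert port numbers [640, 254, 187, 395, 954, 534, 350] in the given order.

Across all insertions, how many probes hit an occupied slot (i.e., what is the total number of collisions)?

640 hashes to 0; slot 0 is free → place at 0.
254 hashes to 3; slot 3 is free → place at 3.
187 hashes to 8; slot 8 is free → place at 8.
395 hashes to 8; 8 taken → place at 9.
954 hashes to 8; 8,9 taken → place at 12.
534 hashes to 5; slot 5 is free → place at 5.
350 hashes to 10; slot 10 is free → place at 10.
Table: [640, ., ., 254, ., 534, ., ., 187, 395, 350, ., 954]

3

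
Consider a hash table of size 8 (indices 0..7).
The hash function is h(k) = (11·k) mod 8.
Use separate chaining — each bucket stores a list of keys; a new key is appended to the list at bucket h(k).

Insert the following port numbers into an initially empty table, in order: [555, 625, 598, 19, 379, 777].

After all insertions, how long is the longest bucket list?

Insert 555: h=1, bucket 1 empty -> new chain.
Insert 625: h=3, bucket 3 empty -> new chain.
Insert 598: h=2, bucket 2 empty -> new chain.
Insert 19: h=1, bucket 1 nonempty -> append to chain.
Insert 379: h=1, bucket 1 nonempty -> append to chain.
Insert 777: h=3, bucket 3 nonempty -> append to chain.
Final buckets:
0: -
1: 555 -> 19 -> 379
2: 598
3: 625 -> 777
4: -
5: -
6: -
7: -

3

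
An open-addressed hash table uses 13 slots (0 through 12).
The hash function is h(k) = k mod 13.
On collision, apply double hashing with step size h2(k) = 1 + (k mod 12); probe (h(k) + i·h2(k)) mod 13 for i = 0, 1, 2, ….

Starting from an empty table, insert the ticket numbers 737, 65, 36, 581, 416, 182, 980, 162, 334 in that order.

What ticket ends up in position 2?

737: h=9 => slot 9
65: h=0 => slot 0
36: h=10 => slot 10
581: h=9, h2=6, probe 9,2 => slot 2
416: h=0, h2=9, probe 0,9,5 => slot 5
182: h=0, h2=3, probe 0,3 => slot 3
980: h=5, h2=9, probe 5,1 => slot 1
162: h=6 => slot 6
334: h=9, h2=11, probe 9,7 => slot 7
Table: [65, 980, 581, 182, —, 416, 162, 334, —, 737, 36, —, —]

581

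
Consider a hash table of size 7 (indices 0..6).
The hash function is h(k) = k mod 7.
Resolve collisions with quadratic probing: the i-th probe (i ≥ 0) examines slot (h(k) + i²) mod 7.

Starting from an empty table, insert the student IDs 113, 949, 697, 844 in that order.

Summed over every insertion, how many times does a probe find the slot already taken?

113: h=1 => slot 1
949: h=4 => slot 4
697: h=4, probe 4,5 => slot 5
844: h=4, probe 4,5,1,6 => slot 6
Table: [∅, 113, ∅, ∅, 949, 697, 844]

4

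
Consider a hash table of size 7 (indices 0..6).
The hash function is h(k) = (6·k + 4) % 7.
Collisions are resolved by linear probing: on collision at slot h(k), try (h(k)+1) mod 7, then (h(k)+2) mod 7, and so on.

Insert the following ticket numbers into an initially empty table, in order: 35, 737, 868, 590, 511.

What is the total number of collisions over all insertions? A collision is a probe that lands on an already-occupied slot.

Insert 35: h=4, slot 4 empty → index 4.
Insert 737: h=2, slot 2 empty → index 2.
Insert 868: h=4, slot 4 occupied → index 5.
Insert 590: h=2, slot 2 occupied → index 3.
Insert 511: h=4, slots 4,5 occupied → index 6.
Table: [., ., 737, 590, 35, 868, 511]

4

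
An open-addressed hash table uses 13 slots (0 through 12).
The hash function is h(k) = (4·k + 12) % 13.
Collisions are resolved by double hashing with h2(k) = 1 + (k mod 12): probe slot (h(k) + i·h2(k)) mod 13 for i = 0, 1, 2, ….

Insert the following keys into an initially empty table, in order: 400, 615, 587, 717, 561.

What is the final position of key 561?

1

400: h=0 -> slot 0
615: h=2 -> slot 2
587: h=7 -> slot 7
717: h=7, h2=10, probe 7,4 -> slot 4
561: h=7, h2=10, probe 7,4,1 -> slot 1
Table: [400, 561, 615, -, 717, -, -, 587, -, -, -, -, -]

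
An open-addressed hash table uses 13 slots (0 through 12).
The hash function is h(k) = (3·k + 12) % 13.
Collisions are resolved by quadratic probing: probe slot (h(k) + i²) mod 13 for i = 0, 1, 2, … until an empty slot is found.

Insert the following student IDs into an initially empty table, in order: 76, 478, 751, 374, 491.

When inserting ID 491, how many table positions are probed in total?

4

76: h=6 → slot 6
478: h=3 → slot 3
751: h=3, probe 3,4 → slot 4
374: h=3, probe 3,4,7 → slot 7
491: h=3, probe 3,4,7,12 → slot 12
Table: [—, —, —, 478, 751, —, 76, 374, —, —, —, —, 491]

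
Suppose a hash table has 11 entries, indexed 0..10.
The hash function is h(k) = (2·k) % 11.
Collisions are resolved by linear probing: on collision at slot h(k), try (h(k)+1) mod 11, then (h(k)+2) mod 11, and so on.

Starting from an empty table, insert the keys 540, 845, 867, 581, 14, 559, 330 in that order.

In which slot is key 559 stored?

10

540: h=2 -> slot 2
845: h=7 -> slot 7
867: h=7, probe 7,8 -> slot 8
581: h=7, probe 7,8,9 -> slot 9
14: h=6 -> slot 6
559: h=7, probe 7,8,9,10 -> slot 10
330: h=0 -> slot 0
Table: [330, —, 540, —, —, —, 14, 845, 867, 581, 559]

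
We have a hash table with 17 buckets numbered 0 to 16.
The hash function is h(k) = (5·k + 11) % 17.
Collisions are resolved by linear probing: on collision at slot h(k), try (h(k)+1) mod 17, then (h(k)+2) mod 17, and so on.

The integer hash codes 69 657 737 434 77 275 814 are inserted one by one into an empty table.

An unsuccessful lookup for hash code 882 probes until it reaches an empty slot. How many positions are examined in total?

69 hashes to 16; slot 16 is free → place at 16.
657 hashes to 15; slot 15 is free → place at 15.
737 hashes to 7; slot 7 is free → place at 7.
434 hashes to 5; slot 5 is free → place at 5.
77 hashes to 5; 5 taken → place at 6.
275 hashes to 9; slot 9 is free → place at 9.
814 hashes to 1; slot 1 is free → place at 1.
Table: [∅, 814, ∅, ∅, ∅, 434, 77, 737, ∅, 275, ∅, ∅, ∅, ∅, ∅, 657, 69]
Lookup 882: h=1, probe 1,2 → slot 2 empty, not found.

2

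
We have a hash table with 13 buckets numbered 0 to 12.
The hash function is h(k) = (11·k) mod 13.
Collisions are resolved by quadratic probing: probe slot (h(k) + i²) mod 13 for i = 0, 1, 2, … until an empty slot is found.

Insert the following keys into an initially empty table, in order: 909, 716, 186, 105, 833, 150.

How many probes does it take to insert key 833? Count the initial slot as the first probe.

909: h=2 => slot 2
716: h=11 => slot 11
186: h=5 => slot 5
105: h=11, probe 11,12 => slot 12
833: h=11, probe 11,12,2,7 => slot 7
150: h=12, probe 12,0 => slot 0
Table: [150, _, 909, _, _, 186, _, 833, _, _, _, 716, 105]

4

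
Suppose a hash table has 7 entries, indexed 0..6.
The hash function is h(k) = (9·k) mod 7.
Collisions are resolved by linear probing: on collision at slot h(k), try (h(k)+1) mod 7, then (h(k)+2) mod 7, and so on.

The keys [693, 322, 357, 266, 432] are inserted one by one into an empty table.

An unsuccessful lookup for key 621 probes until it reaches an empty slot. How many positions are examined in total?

693: h=0 => slot 0
322: h=0, probe 0,1 => slot 1
357: h=0, probe 0,1,2 => slot 2
266: h=0, probe 0,1,2,3 => slot 3
432: h=3, probe 3,4 => slot 4
Table: [693, 322, 357, 266, 432, ., .]
Lookup 621: h=3, probe 3,4,5 → slot 5 empty, not found.

3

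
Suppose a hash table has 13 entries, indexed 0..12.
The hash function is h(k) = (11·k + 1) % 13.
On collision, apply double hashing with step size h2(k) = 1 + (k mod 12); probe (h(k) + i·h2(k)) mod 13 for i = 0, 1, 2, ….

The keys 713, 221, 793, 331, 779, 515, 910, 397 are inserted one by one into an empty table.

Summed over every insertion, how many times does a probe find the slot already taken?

7

713 hashes to 5; slot 5 is free → place at 5.
221 hashes to 1; slot 1 is free → place at 1.
793 hashes to 1, h2=2; 1 taken → place at 3.
331 hashes to 2; slot 2 is free → place at 2.
779 hashes to 3, h2=12; 3,2,1 taken → place at 0.
515 hashes to 11; slot 11 is free → place at 11.
910 hashes to 1, h2=11; 1 taken → place at 12.
397 hashes to 0, h2=2; 0,2 taken → place at 4.
Table: [779, 221, 331, 793, 397, 713, ∅, ∅, ∅, ∅, ∅, 515, 910]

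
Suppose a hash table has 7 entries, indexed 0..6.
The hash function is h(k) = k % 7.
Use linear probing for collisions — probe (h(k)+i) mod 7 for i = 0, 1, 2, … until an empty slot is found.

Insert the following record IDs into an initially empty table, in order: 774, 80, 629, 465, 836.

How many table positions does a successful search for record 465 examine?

3

Insert 774: h=4, slot 4 empty → index 4.
Insert 80: h=3, slot 3 empty → index 3.
Insert 629: h=6, slot 6 empty → index 6.
Insert 465: h=3, slots 3,4 occupied → index 5.
Insert 836: h=3, slots 3,4,5,6 occupied → index 0.
Table: [836, -, -, 80, 774, 465, 629]
Lookup 465: h=3, probe 3,4,5 → found at 5.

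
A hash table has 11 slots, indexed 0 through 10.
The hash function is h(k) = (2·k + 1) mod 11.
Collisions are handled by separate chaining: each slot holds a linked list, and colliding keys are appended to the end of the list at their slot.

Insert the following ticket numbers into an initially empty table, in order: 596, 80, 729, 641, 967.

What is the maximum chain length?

596 -> bucket 5
80 -> bucket 7
729 -> bucket 7 (collision)
641 -> bucket 7 (collision)
967 -> bucket 10
Final buckets:
0: —
1: —
2: —
3: —
4: —
5: 596
6: —
7: 80 -> 729 -> 641
8: —
9: —
10: 967

3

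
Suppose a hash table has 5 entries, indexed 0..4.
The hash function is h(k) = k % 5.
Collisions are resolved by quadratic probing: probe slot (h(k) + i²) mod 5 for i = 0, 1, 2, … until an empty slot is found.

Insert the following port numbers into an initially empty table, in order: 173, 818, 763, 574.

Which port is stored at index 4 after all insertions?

818

Insert 173: h=3, slot 3 empty => index 3.
Insert 818: h=3, slot 3 occupied => index 4.
Insert 763: h=3, slots 3,4 occupied => index 2.
Insert 574: h=4, slot 4 occupied => index 0.
Table: [574, -, 763, 173, 818]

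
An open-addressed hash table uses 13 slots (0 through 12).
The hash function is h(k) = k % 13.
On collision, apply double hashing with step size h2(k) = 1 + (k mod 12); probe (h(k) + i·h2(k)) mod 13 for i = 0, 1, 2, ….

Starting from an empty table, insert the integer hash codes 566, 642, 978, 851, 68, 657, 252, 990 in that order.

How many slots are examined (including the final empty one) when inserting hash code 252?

4

Insert 566: h=7, slot 7 empty → index 7.
Insert 642: h=5, slot 5 empty → index 5.
Insert 978: h=3, slot 3 empty → index 3.
Insert 851: h=6, slot 6 empty → index 6.
Insert 68: h=3, h2=9, slot 3 occupied → index 12.
Insert 657: h=7, h2=10, slot 7 occupied → index 4.
Insert 252: h=5, h2=1, slots 5,6,7 occupied → index 8.
Insert 990: h=2, slot 2 empty → index 2.
Table: [., ., 990, 978, 657, 642, 851, 566, 252, ., ., ., 68]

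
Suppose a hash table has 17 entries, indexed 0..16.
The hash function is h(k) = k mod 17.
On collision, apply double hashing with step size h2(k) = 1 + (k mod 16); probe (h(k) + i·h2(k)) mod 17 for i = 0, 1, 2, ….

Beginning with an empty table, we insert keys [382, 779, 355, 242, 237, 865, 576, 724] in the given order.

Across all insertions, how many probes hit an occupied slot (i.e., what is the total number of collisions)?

382 hashes to 8; slot 8 is free → place at 8.
779 hashes to 14; slot 14 is free → place at 14.
355 hashes to 15; slot 15 is free → place at 15.
242 hashes to 4; slot 4 is free → place at 4.
237 hashes to 16; slot 16 is free → place at 16.
865 hashes to 15, h2=2; 15 taken → place at 0.
576 hashes to 15, h2=1; 15,16,0 taken → place at 1.
724 hashes to 10; slot 10 is free → place at 10.
Table: [865, 576, ∅, ∅, 242, ∅, ∅, ∅, 382, ∅, 724, ∅, ∅, ∅, 779, 355, 237]

4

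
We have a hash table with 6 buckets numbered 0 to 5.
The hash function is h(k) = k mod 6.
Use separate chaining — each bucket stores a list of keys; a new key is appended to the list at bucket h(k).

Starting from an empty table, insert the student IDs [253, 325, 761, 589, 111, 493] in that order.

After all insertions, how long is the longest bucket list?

253 -> bucket 1
325 -> bucket 1 (collision)
761 -> bucket 5
589 -> bucket 1 (collision)
111 -> bucket 3
493 -> bucket 1 (collision)
Final buckets:
0: ∅
1: 253 -> 325 -> 589 -> 493
2: ∅
3: 111
4: ∅
5: 761

4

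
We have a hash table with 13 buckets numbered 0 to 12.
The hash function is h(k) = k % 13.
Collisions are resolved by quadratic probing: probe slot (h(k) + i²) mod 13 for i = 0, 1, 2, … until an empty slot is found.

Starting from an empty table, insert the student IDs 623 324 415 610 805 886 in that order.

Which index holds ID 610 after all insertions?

623 hashes to 12; slot 12 is free => place at 12.
324 hashes to 12; 12 taken => place at 0.
415 hashes to 12; 12,0 taken => place at 3.
610 hashes to 12; 12,0,3 taken => place at 8.
805 hashes to 12; 12,0,3,8 taken => place at 2.
886 hashes to 2; 2,3 taken => place at 6.
Table: [324, —, 805, 415, —, —, 886, —, 610, —, —, —, 623]

8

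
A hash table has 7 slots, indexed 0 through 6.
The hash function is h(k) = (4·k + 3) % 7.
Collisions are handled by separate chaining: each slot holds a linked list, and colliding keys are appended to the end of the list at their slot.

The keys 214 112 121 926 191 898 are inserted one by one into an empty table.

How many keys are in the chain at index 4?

214 → bucket 5
112 → bucket 3
121 → bucket 4
926 → bucket 4 (collision)
191 → bucket 4 (collision)
898 → bucket 4 (collision)
Final buckets:
0: ∅
1: ∅
2: ∅
3: 112
4: 121 -> 926 -> 191 -> 898
5: 214
6: ∅

4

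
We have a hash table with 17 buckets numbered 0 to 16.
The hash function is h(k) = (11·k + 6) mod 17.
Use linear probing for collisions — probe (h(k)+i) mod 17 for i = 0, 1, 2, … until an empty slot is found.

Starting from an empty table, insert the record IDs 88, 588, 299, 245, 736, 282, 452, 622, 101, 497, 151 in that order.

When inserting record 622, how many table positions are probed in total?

88 hashes to 5; slot 5 is free -> place at 5.
588 hashes to 14; slot 14 is free -> place at 14.
299 hashes to 14; 14 taken -> place at 15.
245 hashes to 15; 15 taken -> place at 16.
736 hashes to 10; slot 10 is free -> place at 10.
282 hashes to 14; 14,15,16 taken -> place at 0.
452 hashes to 14; 14,15,16,0 taken -> place at 1.
622 hashes to 14; 14,15,16,0,1 taken -> place at 2.
101 hashes to 12; slot 12 is free -> place at 12.
497 hashes to 16; 16,0,1,2 taken -> place at 3.
151 hashes to 1; 1,2,3 taken -> place at 4.
Table: [282, 452, 622, 497, 151, 88, _, _, _, _, 736, _, 101, _, 588, 299, 245]

6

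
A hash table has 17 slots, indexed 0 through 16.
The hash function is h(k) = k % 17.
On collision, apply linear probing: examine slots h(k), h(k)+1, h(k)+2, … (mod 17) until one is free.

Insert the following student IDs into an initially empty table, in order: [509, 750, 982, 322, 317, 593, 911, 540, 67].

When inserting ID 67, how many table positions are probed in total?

3

509: h=16 → slot 16
750: h=2 → slot 2
982: h=13 → slot 13
322: h=16, probe 16,0 → slot 0
317: h=11 → slot 11
593: h=15 → slot 15
911: h=10 → slot 10
540: h=13, probe 13,14 → slot 14
67: h=16, probe 16,0,1 → slot 1
Table: [322, 67, 750, —, —, —, —, —, —, —, 911, 317, —, 982, 540, 593, 509]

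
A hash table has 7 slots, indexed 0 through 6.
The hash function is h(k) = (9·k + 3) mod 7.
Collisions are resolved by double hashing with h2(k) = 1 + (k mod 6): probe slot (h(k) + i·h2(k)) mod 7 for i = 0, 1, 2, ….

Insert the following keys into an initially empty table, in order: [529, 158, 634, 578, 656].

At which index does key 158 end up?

Insert 529: h=4, slot 4 empty → index 4.
Insert 158: h=4, h2=3, slot 4 occupied → index 0.
Insert 634: h=4, h2=5, slot 4 occupied → index 2.
Insert 578: h=4, h2=3, slots 4,0 occupied → index 3.
Insert 656: h=6, slot 6 empty → index 6.
Table: [158, _, 634, 578, 529, _, 656]

0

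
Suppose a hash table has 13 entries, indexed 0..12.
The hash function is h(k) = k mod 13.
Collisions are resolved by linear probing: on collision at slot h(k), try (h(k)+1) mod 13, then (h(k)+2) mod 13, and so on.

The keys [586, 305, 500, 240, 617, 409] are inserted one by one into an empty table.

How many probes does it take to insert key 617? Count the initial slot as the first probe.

586 hashes to 1; slot 1 is free => place at 1.
305 hashes to 6; slot 6 is free => place at 6.
500 hashes to 6; 6 taken => place at 7.
240 hashes to 6; 6,7 taken => place at 8.
617 hashes to 6; 6,7,8 taken => place at 9.
409 hashes to 6; 6,7,8,9 taken => place at 10.
Table: [_, 586, _, _, _, _, 305, 500, 240, 617, 409, _, _]

4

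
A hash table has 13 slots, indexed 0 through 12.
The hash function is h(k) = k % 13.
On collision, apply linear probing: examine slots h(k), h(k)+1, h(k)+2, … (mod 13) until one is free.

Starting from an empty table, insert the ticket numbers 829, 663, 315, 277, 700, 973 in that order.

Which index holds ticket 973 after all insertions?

829: h=10 => slot 10
663: h=0 => slot 0
315: h=3 => slot 3
277: h=4 => slot 4
700: h=11 => slot 11
973: h=11, probe 11,12 => slot 12
Table: [663, ∅, ∅, 315, 277, ∅, ∅, ∅, ∅, ∅, 829, 700, 973]

12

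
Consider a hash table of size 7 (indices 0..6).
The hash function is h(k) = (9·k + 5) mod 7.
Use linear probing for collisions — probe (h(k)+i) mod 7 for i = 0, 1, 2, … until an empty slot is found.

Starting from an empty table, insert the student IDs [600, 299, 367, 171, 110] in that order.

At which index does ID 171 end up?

600 hashes to 1; slot 1 is free -> place at 1.
299 hashes to 1; 1 taken -> place at 2.
367 hashes to 4; slot 4 is free -> place at 4.
171 hashes to 4; 4 taken -> place at 5.
110 hashes to 1; 1,2 taken -> place at 3.
Table: [∅, 600, 299, 110, 367, 171, ∅]

5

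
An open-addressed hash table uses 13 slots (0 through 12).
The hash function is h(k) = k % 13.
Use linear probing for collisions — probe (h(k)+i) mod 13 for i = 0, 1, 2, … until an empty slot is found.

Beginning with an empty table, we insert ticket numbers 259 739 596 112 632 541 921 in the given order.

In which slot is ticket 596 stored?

0

259: h=12 → slot 12
739: h=11 → slot 11
596: h=11, probe 11,12,0 → slot 0
112: h=8 → slot 8
632: h=8, probe 8,9 → slot 9
541: h=8, probe 8,9,10 → slot 10
921: h=11, probe 11,12,0,1 → slot 1
Table: [596, 921, -, -, -, -, -, -, 112, 632, 541, 739, 259]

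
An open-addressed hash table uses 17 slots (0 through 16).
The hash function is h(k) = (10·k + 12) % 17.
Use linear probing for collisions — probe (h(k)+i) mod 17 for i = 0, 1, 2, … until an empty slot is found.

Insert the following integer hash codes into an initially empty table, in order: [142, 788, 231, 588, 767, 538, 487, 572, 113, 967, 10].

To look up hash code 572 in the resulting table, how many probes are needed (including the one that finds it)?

142: h=4 -> slot 4
788: h=4, probe 4,5 -> slot 5
231: h=10 -> slot 10
588: h=10, probe 10,11 -> slot 11
767: h=15 -> slot 15
538: h=3 -> slot 3
487: h=3, probe 3,4,5,6 -> slot 6
572: h=3, probe 3,4,5,6,7 -> slot 7
113: h=3, probe 3,4,5,6,7,8 -> slot 8
967: h=9 -> slot 9
10: h=10, probe 10,11,12 -> slot 12
Table: [∅, ∅, ∅, 538, 142, 788, 487, 572, 113, 967, 231, 588, 10, ∅, ∅, 767, ∅]
Lookup 572: h=3, probe 3,4,5,6,7 → found at 7.

5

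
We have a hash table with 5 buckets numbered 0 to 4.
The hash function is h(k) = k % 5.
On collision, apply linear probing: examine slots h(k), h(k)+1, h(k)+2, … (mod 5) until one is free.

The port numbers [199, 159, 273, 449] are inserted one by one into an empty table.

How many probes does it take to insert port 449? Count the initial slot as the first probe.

3

199 hashes to 4; slot 4 is free => place at 4.
159 hashes to 4; 4 taken => place at 0.
273 hashes to 3; slot 3 is free => place at 3.
449 hashes to 4; 4,0 taken => place at 1.
Table: [159, 449, _, 273, 199]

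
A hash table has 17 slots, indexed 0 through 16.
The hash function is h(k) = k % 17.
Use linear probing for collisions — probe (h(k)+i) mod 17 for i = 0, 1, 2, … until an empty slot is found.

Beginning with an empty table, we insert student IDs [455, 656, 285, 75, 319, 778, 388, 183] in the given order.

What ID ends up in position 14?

455: h=13 => slot 13
656: h=10 => slot 10
285: h=13, probe 13,14 => slot 14
75: h=7 => slot 7
319: h=13, probe 13,14,15 => slot 15
778: h=13, probe 13,14,15,16 => slot 16
388: h=14, probe 14,15,16,0 => slot 0
183: h=13, probe 13,14,15,16,0,1 => slot 1
Table: [388, 183, _, _, _, _, _, 75, _, _, 656, _, _, 455, 285, 319, 778]

285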